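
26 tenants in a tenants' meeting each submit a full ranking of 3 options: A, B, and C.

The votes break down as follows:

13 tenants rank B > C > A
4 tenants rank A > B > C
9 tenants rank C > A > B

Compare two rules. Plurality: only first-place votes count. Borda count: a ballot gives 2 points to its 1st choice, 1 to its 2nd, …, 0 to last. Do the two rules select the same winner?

Plurality first-place counts: A 4, B 13, C 9 → B.
Borda totals: A 17, B 30, C 31 → C.
The two rules disagree: plurality picks B, Borda picks C.

No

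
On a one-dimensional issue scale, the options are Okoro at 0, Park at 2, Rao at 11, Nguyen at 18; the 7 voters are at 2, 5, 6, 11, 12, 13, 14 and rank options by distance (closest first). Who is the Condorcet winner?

Rao

With single-peaked preferences on a line, the Condorcet winner is the candidate closest to the median voter.
The median voter (position 11) is closest to Rao at 11.
Check: Rao vs Nguyen — voters closer to Rao: 7 of 7.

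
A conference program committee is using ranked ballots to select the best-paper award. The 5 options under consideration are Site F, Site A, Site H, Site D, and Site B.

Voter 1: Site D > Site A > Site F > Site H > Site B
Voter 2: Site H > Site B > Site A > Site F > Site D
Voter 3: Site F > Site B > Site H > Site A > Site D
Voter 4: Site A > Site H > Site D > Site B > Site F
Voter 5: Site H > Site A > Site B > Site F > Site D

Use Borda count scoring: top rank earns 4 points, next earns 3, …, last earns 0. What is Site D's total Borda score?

Borda scores:
  Site F: 2 + 1 + 4 + 0 + 1 = 8
  Site A: 3 + 2 + 1 + 4 + 3 = 13
  Site H: 1 + 4 + 2 + 3 + 4 = 14
  Site D: 4 + 0 + 0 + 2 + 0 = 6
  Site B: 0 + 3 + 3 + 1 + 2 = 9

6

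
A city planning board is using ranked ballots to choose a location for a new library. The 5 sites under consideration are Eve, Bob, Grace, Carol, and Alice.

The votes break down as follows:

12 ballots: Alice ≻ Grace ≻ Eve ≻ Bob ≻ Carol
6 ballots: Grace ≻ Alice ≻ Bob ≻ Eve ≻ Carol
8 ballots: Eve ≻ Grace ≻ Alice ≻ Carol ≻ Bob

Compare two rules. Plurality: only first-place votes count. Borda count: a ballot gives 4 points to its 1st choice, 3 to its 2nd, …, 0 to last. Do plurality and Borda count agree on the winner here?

No

Plurality first-place counts: Eve 8, Bob 0, Grace 6, Carol 0, Alice 12 → Alice.
Borda totals: Eve 62, Bob 24, Grace 84, Carol 8, Alice 82 → Grace.
The two rules disagree: plurality picks Alice, Borda picks Grace.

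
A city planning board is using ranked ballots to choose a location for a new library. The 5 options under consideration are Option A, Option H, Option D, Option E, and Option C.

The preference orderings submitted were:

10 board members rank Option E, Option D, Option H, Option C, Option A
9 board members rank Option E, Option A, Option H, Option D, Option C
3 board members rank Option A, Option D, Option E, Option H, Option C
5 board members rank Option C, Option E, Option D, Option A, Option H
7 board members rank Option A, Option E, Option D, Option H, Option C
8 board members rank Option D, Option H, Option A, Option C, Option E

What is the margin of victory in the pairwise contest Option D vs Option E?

20

Ballots ranking Option D above Option E: 3+8 = 11.
Ballots ranking Option E above Option D: 10+9+5+7 = 31.
Option E wins 31–11, a margin of 20.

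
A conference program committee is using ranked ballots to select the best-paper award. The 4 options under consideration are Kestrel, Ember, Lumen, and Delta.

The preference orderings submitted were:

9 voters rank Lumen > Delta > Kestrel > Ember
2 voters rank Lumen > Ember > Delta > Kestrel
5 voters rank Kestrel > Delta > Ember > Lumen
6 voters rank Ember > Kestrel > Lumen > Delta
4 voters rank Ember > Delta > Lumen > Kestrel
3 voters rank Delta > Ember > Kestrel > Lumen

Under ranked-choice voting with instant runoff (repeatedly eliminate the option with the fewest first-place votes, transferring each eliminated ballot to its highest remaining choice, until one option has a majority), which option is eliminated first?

Round 1: Lumen 11, Ember 10, Kestrel 5, Delta 3. Delta has the fewest and is eliminated.
Round 2: Ember 13, Lumen 11, Kestrel 5. Kestrel has the fewest and is eliminated.
Round 3: Ember 18, Lumen 11. Ember has a majority.

Delta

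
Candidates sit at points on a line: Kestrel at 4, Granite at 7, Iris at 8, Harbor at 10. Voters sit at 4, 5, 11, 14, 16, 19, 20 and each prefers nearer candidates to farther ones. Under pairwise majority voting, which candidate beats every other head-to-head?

With single-peaked preferences on a line, the Condorcet winner is the candidate closest to the median voter.
The median voter (position 14) is closest to Harbor at 10.
Check: Harbor vs Iris — voters closer to Harbor: 5 of 7.

Harbor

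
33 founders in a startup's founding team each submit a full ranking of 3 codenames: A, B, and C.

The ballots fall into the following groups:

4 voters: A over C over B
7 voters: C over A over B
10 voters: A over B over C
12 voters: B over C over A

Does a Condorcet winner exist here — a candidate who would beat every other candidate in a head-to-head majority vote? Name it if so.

No Condorcet winner

Head-to-head results (33 voters total):
A vs B: A wins 21–12.
A vs C: C wins 19–14.
B vs C: B wins 22–11.
No candidate beats all others: A beats B beats C beats A, a majority cycle.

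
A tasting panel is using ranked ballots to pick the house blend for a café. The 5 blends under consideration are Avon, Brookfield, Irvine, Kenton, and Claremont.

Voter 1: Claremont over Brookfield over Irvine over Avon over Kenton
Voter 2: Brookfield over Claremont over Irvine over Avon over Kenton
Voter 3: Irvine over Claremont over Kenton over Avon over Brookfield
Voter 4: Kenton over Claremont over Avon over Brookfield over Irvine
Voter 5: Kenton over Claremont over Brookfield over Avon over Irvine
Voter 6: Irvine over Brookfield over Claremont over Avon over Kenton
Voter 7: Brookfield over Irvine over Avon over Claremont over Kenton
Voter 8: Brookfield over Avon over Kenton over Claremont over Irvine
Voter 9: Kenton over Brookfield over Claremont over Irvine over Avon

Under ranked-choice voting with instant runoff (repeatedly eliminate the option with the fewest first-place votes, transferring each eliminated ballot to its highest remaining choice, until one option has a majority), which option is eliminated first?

Round 1: Brookfield 3, Kenton 3, Irvine 2, Claremont 1, Avon 0. Avon has the fewest and is eliminated.
Round 2: Brookfield 3, Kenton 3, Irvine 2, Claremont 1. Claremont has the fewest and is eliminated.
Round 3: Brookfield 4, Kenton 3, Irvine 2. Irvine has the fewest and is eliminated.
Round 4: Brookfield 5, Kenton 4. Brookfield has a majority.

Avon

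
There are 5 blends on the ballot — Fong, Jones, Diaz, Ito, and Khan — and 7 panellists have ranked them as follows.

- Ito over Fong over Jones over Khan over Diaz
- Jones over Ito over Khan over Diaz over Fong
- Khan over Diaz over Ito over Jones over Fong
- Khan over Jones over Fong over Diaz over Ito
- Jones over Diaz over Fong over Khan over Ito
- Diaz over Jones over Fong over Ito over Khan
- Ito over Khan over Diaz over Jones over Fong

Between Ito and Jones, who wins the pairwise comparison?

Jones

Ballots ranking Ito above Jones: 3.
Ballots ranking Jones above Ito: 4.
Jones wins the head-to-head, 4–3.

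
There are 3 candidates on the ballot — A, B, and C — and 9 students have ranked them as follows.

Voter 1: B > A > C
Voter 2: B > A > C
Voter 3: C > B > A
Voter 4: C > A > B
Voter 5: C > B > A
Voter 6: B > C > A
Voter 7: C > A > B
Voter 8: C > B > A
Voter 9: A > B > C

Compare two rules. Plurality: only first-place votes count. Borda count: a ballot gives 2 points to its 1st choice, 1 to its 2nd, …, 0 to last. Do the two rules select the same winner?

Yes

Plurality first-place counts: A 1, B 3, C 5 → C.
Borda totals: A 6, B 10, C 11 → C.
The two rules agree on C.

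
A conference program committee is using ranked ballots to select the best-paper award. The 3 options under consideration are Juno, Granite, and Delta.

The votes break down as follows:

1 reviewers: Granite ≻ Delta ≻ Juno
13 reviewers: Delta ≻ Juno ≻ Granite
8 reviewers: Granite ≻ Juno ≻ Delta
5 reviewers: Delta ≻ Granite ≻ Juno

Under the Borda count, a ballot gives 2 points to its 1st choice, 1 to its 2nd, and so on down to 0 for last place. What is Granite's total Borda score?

23

Borda scores:
  Juno: 0 + 13·1 + 8·1 + 5·0 = 21
  Granite: 2 + 13·0 + 8·2 + 5·1 = 23
  Delta: 1 + 13·2 + 8·0 + 5·2 = 37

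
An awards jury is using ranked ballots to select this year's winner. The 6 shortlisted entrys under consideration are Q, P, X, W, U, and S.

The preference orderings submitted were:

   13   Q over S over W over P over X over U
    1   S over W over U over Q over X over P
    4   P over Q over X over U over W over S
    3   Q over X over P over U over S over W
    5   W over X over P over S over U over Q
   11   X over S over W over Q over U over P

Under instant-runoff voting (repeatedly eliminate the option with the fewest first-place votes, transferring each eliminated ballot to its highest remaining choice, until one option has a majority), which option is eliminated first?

Round 1: Q 16, X 11, W 5, P 4, S 1, U 0. U has the fewest and is eliminated.
Round 2: Q 16, X 11, W 5, P 4, S 1. S has the fewest and is eliminated.
Round 3: Q 16, X 11, W 6, P 4. P has the fewest and is eliminated.
Round 4: Q 20, X 11, W 6. Q has a majority.

U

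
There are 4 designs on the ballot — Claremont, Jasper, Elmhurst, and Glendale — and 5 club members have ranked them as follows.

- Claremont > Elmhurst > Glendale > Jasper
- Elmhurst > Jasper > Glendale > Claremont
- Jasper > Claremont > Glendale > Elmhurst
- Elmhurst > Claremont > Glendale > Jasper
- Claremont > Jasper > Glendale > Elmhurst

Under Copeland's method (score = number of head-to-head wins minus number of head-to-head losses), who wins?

Pairwise results:
  Claremont vs Jasper: Claremont wins 3–2.
  Claremont vs Elmhurst: Claremont wins 3–2.
  Claremont vs Glendale: Claremont wins 4–1.
  Jasper vs Elmhurst: Elmhurst wins 3–2.
  Jasper vs Glendale: Jasper wins 3–2.
  Elmhurst vs Glendale: Elmhurst wins 3–2.
Copeland scores (wins − losses):
  Claremont: 3 − 0 = 3
  Jasper: 1 − 2 = -1
  Elmhurst: 2 − 1 = 1
  Glendale: 0 − 3 = -3
Claremont has the best Copeland score.

Claremont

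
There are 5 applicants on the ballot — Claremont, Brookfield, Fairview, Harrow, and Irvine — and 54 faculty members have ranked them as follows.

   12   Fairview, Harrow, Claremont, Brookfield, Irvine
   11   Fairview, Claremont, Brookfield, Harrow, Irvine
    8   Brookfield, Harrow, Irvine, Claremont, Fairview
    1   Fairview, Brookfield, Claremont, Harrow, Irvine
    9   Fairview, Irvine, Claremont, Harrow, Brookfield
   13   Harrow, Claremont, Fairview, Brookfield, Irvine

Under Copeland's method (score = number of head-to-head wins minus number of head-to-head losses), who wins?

Pairwise results:
  Claremont vs Brookfield: Claremont wins 45–9.
  Claremont vs Fairview: Fairview wins 33–21.
  Claremont vs Harrow: Harrow wins 33–21.
  Claremont vs Irvine: Claremont wins 37–17.
  Brookfield vs Fairview: Fairview wins 46–8.
  Brookfield vs Harrow: Harrow wins 34–20.
  Brookfield vs Irvine: Brookfield wins 45–9.
  Fairview vs Harrow: Fairview wins 33–21.
  Fairview vs Irvine: Fairview wins 46–8.
  Harrow vs Irvine: Harrow wins 45–9.
Copeland scores (wins − losses):
  Claremont: 2 − 2 = 0
  Brookfield: 1 − 3 = -2
  Fairview: 4 − 0 = 4
  Harrow: 3 − 1 = 2
  Irvine: 0 − 4 = -4
Fairview has the best Copeland score.

Fairview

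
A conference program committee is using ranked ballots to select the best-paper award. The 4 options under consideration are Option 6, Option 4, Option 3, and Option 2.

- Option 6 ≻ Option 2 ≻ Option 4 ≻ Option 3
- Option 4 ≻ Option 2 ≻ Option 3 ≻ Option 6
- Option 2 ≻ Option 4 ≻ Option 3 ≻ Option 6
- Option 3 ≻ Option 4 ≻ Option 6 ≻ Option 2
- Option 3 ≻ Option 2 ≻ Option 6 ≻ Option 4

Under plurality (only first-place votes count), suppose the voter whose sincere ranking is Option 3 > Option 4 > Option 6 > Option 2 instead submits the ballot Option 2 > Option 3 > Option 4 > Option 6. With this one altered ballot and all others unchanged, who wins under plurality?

Option 2

First-place totals with the altered ballot: Option 6 1, Option 4 1, Option 3 1, Option 2 2.
The switch changes the winner from Option 3 to Option 2.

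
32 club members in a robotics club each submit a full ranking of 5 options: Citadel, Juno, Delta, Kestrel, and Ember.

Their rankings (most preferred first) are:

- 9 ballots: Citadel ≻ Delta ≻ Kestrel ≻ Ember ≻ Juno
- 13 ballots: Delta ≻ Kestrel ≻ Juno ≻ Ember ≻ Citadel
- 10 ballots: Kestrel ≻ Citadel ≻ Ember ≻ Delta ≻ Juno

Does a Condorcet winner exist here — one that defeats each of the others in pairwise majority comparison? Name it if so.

There is no Condorcet winner

Head-to-head results (32 voters total):
Citadel vs Juno: Citadel wins 19–13.
Citadel vs Delta: Citadel wins 19–13.
Citadel vs Kestrel: Kestrel wins 23–9.
Citadel vs Ember: Citadel wins 19–13.
Juno vs Delta: Delta wins 32–0.
Juno vs Kestrel: Kestrel wins 32–0.
Juno vs Ember: Ember wins 19–13.
Delta vs Kestrel: Delta wins 22–10.
Delta vs Ember: Delta wins 22–10.
Kestrel vs Ember: Kestrel wins 32–0.
No candidate beats all others: Citadel beats Delta beats Kestrel beats Citadel, a majority cycle.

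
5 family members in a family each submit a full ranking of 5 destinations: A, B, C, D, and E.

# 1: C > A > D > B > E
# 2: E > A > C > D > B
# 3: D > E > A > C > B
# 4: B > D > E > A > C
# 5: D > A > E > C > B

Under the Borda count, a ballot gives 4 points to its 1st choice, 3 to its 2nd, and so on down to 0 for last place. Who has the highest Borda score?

Borda scores:
  A: 3 + 3 + 2 + 1 + 3 = 12
  B: 1 + 0 + 0 + 4 + 0 = 5
  C: 4 + 2 + 1 + 0 + 1 = 8
  D: 2 + 1 + 4 + 3 + 4 = 14
  E: 0 + 4 + 3 + 2 + 2 = 11
D has the highest total.

D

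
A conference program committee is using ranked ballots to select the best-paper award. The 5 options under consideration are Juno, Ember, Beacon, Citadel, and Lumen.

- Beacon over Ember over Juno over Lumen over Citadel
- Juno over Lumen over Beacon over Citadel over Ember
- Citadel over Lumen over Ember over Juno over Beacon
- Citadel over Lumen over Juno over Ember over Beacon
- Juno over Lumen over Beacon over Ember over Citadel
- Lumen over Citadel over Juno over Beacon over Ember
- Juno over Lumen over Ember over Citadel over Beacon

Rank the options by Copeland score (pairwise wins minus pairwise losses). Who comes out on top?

Pairwise results:
  Juno vs Ember: Juno wins 5–2.
  Juno vs Beacon: Juno wins 6–1.
  Juno vs Citadel: Juno wins 4–3.
  Juno vs Lumen: Juno wins 4–3.
  Ember vs Beacon: Beacon wins 4–3.
  Ember vs Citadel: Citadel wins 4–3.
  Ember vs Lumen: Lumen wins 6–1.
  Beacon vs Citadel: Citadel wins 4–3.
  Beacon vs Lumen: Lumen wins 6–1.
  Citadel vs Lumen: Lumen wins 5–2.
Copeland scores (wins − losses):
  Juno: 4 − 0 = 4
  Ember: 0 − 4 = -4
  Beacon: 1 − 3 = -2
  Citadel: 2 − 2 = 0
  Lumen: 3 − 1 = 2
Juno has the best Copeland score.

Juno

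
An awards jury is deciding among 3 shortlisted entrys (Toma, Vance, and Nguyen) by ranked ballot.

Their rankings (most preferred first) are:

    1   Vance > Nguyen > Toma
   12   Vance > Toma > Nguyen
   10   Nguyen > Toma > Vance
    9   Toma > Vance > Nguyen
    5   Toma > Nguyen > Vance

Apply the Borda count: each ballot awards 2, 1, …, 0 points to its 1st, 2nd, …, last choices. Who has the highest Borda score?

Borda scores:
  Toma: 0 + 12·1 + 10·1 + 9·2 + 5·2 = 50
  Vance: 2 + 12·2 + 10·0 + 9·1 + 5·0 = 35
  Nguyen: 1 + 12·0 + 10·2 + 9·0 + 5·1 = 26
Toma has the highest total.

Toma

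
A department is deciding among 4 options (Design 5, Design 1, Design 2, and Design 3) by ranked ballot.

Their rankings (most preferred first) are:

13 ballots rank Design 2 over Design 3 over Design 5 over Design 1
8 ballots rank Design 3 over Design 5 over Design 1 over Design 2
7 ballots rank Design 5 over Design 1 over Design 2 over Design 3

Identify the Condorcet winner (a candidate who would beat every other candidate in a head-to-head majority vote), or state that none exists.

Head-to-head results (28 voters total):
Design 5 vs Design 1: Design 5 wins 28–0.
Design 5 vs Design 2: Design 5 wins 15–13.
Design 5 vs Design 3: Design 3 wins 21–7.
Design 1 vs Design 2: Design 1 wins 15–13.
Design 1 vs Design 3: Design 3 wins 21–7.
Design 2 vs Design 3: Design 2 wins 20–8.
No candidate beats all others: Design 5 beats Design 2 beats Design 3 beats Design 5, a majority cycle.

None — there is no Condorcet winner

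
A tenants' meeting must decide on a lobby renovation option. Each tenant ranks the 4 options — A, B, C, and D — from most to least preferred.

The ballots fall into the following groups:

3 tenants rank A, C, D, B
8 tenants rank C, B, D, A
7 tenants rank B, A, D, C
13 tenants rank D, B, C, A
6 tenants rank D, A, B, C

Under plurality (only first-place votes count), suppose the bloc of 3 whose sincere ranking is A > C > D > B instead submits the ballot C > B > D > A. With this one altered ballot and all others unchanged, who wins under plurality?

D

First-place totals with the altered ballot: A 0, B 7, C 11, D 19.
The winner is unchanged: still D.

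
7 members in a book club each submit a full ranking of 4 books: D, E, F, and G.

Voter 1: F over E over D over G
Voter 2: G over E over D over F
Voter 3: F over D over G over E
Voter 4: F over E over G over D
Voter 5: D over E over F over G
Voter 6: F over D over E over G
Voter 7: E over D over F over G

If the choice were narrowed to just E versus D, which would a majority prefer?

E

Ballots ranking E above D: 4.
Ballots ranking D above E: 3.
E wins the head-to-head, 4–3.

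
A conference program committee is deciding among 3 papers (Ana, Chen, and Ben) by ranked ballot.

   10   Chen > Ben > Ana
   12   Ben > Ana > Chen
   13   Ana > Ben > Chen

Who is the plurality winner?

Ana

First-place vote totals:
  Ana: 13
  Chen: 10
  Ben: 12
Ana has the most first-place votes.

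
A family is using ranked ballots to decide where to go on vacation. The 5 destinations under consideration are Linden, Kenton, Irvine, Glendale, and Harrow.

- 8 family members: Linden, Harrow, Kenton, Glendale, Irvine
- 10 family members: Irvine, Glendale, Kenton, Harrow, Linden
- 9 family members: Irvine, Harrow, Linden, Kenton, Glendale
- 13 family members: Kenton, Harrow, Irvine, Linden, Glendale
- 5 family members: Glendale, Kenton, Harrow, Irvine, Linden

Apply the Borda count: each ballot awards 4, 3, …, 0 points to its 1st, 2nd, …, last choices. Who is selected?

Kenton

Borda scores:
  Linden: 8·4 + 10·0 + 9·2 + 13·1 + 5·0 = 63
  Kenton: 8·2 + 10·2 + 9·1 + 13·4 + 5·3 = 112
  Irvine: 8·0 + 10·4 + 9·4 + 13·2 + 5·1 = 107
  Glendale: 8·1 + 10·3 + 9·0 + 13·0 + 5·4 = 58
  Harrow: 8·3 + 10·1 + 9·3 + 13·3 + 5·2 = 110
Kenton has the highest total.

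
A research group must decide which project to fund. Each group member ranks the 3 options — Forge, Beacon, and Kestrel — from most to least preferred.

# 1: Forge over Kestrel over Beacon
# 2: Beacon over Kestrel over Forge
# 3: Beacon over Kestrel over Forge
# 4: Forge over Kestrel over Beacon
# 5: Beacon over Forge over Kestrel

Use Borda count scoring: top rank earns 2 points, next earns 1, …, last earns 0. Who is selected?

Borda scores:
  Forge: 2 + 0 + 0 + 2 + 1 = 5
  Beacon: 0 + 2 + 2 + 0 + 2 = 6
  Kestrel: 1 + 1 + 1 + 1 + 0 = 4
Beacon has the highest total.

Beacon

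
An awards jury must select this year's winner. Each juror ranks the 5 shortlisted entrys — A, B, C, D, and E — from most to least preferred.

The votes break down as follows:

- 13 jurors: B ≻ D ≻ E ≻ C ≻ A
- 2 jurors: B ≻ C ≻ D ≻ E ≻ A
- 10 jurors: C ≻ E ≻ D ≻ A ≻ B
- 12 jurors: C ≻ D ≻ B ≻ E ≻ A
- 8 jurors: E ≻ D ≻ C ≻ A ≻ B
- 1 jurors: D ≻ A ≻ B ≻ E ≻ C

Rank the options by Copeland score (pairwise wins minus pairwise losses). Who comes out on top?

Pairwise results:
  A vs B: B wins 27–19.
  A vs C: C wins 45–1.
  A vs D: D wins 46–0.
  A vs E: E wins 45–1.
  B vs C: C wins 30–16.
  B vs D: D wins 31–15.
  B vs E: B wins 28–18.
  C vs D: C wins 24–22.
  C vs E: C wins 24–22.
  D vs E: D wins 28–18.
Copeland scores (wins − losses):
  A: 0 − 4 = -4
  B: 2 − 2 = 0
  C: 4 − 0 = 4
  D: 3 − 1 = 2
  E: 1 − 3 = -2
C has the best Copeland score.

C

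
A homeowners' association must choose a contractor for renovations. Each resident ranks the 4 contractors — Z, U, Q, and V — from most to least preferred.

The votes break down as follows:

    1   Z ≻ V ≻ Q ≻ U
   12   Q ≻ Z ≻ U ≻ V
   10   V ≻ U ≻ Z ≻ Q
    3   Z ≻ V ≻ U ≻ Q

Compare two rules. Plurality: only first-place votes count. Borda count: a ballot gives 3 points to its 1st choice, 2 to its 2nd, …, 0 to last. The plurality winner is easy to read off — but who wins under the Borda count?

Z

Plurality first-place counts: Z 4, U 0, Q 12, V 10 → Q.
Borda totals: Z 46, U 35, Q 37, V 38 → Z.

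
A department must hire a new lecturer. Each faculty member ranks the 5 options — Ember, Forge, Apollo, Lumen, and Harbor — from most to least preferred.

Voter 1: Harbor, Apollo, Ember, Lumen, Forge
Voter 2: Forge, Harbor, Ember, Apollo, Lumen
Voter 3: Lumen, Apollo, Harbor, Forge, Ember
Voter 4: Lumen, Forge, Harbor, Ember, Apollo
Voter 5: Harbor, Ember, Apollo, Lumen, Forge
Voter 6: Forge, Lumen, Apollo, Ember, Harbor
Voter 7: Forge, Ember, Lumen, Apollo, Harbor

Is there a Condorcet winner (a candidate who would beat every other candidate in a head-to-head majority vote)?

No

Head-to-head results (7 voters total):
Ember vs Forge: Forge wins 5–2.
Ember vs Apollo: Ember wins 4–3.
Ember vs Lumen: Ember wins 4–3.
Ember vs Harbor: Harbor wins 5–2.
Forge vs Apollo: Forge wins 4–3.
Forge vs Lumen: Lumen wins 4–3.
Forge vs Harbor: Forge wins 4–3.
Apollo vs Lumen: Lumen wins 4–3.
Apollo vs Harbor: Harbor wins 4–3.
Lumen vs Harbor: Lumen wins 4–3.
No candidate beats all others: Ember beats Lumen beats Forge beats Ember, a majority cycle.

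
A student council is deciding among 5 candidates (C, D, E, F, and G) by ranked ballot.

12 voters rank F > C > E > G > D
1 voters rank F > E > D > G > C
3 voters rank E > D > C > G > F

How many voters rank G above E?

0

Ballots ranking G above E: 0.
Ballots ranking E above G: 12+1+3 = 16.
So 0 of 16 voters prefer G to E.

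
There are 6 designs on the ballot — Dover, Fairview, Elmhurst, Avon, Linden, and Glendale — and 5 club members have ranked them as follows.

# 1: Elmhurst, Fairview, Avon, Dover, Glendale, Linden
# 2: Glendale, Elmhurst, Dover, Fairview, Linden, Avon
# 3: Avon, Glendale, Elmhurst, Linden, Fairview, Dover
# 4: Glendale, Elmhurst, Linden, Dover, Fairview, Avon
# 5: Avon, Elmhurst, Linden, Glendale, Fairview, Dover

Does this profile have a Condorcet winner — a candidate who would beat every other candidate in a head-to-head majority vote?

No

Head-to-head results (5 voters total):
Dover vs Fairview: Fairview wins 3–2.
Dover vs Elmhurst: Elmhurst wins 5–0.
Dover vs Avon: Avon wins 3–2.
Dover vs Linden: Linden wins 3–2.
Dover vs Glendale: Glendale wins 4–1.
Fairview vs Elmhurst: Elmhurst wins 5–0.
Fairview vs Avon: Fairview wins 3–2.
Fairview vs Linden: Linden wins 3–2.
Fairview vs Glendale: Glendale wins 4–1.
Elmhurst vs Avon: Elmhurst wins 3–2.
Elmhurst vs Linden: Elmhurst wins 5–0.
Elmhurst vs Glendale: Glendale wins 3–2.
Avon vs Linden: Avon wins 3–2.
Avon vs Glendale: Avon wins 3–2.
Linden vs Glendale: Glendale wins 4–1.
No candidate beats all others: Fairview beats Avon beats Linden beats Fairview, a majority cycle.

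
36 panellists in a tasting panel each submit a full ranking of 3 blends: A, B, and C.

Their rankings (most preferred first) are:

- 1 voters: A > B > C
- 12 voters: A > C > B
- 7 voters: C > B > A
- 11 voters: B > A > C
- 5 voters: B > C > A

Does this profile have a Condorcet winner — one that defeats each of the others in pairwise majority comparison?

No

Head-to-head results (36 voters total):
A vs B: B wins 23–13.
A vs C: A wins 24–12.
B vs C: C wins 19–17.
No candidate beats all others: A beats C beats B beats A, a majority cycle.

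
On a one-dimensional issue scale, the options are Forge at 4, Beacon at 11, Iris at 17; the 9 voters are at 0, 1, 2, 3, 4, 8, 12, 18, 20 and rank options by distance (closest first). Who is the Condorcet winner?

With single-peaked preferences on a line, the Condorcet winner is the candidate closest to the median voter.
The median voter (position 4) is closest to Forge at 4.
Check: Forge vs Beacon — voters closer to Forge: 5 of 9.

Forge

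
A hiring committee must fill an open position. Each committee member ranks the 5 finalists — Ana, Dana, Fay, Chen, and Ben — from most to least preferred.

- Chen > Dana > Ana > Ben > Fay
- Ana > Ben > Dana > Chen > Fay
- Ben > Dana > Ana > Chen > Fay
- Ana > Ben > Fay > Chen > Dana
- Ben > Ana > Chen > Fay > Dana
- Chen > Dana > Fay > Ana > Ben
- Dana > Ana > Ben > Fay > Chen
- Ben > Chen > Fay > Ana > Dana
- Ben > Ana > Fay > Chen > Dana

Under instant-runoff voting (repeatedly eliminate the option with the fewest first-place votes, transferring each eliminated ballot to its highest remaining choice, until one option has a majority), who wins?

Ana

Round 1: Ben 4, Ana 2, Chen 2, Dana 1, Fay 0. Fay has the fewest and is eliminated.
Round 2: Ben 4, Ana 2, Chen 2, Dana 1. Dana has the fewest and is eliminated.
Round 3: Ben 4, Ana 3, Chen 2. Chen has the fewest and is eliminated.
Round 4: Ana 5, Ben 4. Ana has a majority.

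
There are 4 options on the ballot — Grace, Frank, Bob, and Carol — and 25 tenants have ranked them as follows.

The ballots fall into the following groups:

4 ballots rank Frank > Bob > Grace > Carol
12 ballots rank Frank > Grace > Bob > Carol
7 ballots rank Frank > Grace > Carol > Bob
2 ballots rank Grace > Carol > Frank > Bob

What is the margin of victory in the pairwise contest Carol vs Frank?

21

Ballots ranking Carol above Frank: 2.
Ballots ranking Frank above Carol: 4+12+7 = 23.
Frank wins 23–2, a margin of 21.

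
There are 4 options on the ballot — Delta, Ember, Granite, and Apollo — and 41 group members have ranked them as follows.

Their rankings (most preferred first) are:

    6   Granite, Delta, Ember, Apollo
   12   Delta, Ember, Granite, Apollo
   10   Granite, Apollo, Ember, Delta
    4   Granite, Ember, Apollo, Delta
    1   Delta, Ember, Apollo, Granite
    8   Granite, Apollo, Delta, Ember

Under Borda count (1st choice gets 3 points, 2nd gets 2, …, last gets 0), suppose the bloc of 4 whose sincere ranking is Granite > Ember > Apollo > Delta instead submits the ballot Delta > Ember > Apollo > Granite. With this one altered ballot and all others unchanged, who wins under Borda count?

Borda totals with the altered ballot: Delta 71, Ember 50, Granite 84, Apollo 41.
The winner is unchanged: still Granite.

Granite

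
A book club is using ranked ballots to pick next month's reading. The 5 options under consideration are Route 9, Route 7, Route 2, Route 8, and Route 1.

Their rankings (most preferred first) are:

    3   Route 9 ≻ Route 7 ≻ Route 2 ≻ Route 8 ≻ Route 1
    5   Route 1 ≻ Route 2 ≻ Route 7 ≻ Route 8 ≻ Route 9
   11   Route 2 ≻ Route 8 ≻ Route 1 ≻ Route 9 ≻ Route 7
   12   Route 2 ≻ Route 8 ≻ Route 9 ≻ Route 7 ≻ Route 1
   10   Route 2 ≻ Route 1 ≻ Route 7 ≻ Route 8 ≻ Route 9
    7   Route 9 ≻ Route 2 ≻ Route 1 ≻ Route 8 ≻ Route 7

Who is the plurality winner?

Route 2

First-place vote totals:
  Route 9: 10
  Route 7: 0
  Route 2: 33
  Route 8: 0
  Route 1: 5
Route 2 has the most first-place votes.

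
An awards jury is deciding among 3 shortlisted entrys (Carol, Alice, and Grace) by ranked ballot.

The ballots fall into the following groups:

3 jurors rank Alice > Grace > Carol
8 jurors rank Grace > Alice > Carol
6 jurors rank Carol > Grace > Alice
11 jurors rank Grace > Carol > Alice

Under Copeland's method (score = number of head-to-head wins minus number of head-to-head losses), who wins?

Grace

Pairwise results:
  Carol vs Alice: Carol wins 17–11.
  Carol vs Grace: Grace wins 22–6.
  Alice vs Grace: Grace wins 25–3.
Copeland scores (wins − losses):
  Carol: 1 − 1 = 0
  Alice: 0 − 2 = -2
  Grace: 2 − 0 = 2
Grace has the best Copeland score.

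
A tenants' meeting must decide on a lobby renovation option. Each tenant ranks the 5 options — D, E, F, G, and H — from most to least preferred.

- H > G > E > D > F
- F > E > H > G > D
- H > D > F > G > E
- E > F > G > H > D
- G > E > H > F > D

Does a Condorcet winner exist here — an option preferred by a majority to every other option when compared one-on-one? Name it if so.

None — there is no Condorcet winner

Head-to-head results (5 voters total):
D vs E: E wins 4–1.
D vs F: F wins 3–2.
D vs G: G wins 4–1.
D vs H: H wins 5–0.
E vs F: E wins 3–2.
E vs G: G wins 3–2.
E vs H: E wins 3–2.
F vs G: F wins 3–2.
F vs H: H wins 3–2.
G vs H: H wins 3–2.
No candidate beats all others: E beats F beats G beats E, a majority cycle.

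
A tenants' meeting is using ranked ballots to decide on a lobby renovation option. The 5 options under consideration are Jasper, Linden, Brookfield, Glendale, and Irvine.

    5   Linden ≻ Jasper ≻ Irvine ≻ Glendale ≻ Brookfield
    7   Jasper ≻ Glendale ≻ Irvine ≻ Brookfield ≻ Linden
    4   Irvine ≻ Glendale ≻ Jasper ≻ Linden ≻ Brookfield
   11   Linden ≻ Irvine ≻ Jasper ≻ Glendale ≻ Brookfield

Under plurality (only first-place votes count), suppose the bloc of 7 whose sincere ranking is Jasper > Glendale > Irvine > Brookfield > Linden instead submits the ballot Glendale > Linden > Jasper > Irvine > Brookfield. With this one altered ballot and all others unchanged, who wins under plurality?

Linden

First-place totals with the altered ballot: Jasper 0, Linden 16, Brookfield 0, Glendale 7, Irvine 4.
The winner is unchanged: still Linden.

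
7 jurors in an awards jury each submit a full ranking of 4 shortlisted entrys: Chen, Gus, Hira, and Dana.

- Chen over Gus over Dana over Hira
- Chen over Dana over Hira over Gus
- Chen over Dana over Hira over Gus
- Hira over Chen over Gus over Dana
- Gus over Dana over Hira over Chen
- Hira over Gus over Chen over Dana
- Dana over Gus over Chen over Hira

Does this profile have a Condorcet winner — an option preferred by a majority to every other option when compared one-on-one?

Head-to-head results (7 voters total):
Chen vs Gus: Chen wins 4–3.
Chen vs Hira: Chen wins 4–3.
Chen vs Dana: Chen wins 5–2.
Gus vs Hira: Hira wins 4–3.
Gus vs Dana: Gus wins 4–3.
Hira vs Dana: Dana wins 5–2.
Chen beats each rival — Gus (4–3), Hira (4–3), Dana (5–2) — so Chen is the Condorcet winner.

Yes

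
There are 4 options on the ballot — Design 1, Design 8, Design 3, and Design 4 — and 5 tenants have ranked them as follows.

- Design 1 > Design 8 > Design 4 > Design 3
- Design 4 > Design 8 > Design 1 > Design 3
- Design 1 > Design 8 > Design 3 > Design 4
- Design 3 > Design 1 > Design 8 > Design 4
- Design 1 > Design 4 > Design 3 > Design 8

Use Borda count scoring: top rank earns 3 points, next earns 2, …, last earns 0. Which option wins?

Design 1

Borda scores:
  Design 1: 3 + 1 + 3 + 2 + 3 = 12
  Design 8: 2 + 2 + 2 + 1 + 0 = 7
  Design 3: 0 + 0 + 1 + 3 + 1 = 5
  Design 4: 1 + 3 + 0 + 0 + 2 = 6
Design 1 has the highest total.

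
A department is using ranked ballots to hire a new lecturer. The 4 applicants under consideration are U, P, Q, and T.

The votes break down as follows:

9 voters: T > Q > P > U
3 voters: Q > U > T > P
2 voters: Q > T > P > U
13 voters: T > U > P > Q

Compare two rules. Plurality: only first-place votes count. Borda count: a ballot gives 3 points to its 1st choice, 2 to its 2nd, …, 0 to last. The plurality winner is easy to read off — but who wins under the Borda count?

T

Plurality first-place counts: U 0, P 0, Q 5, T 22 → T.
Borda totals: U 32, P 24, Q 33, T 73 → T.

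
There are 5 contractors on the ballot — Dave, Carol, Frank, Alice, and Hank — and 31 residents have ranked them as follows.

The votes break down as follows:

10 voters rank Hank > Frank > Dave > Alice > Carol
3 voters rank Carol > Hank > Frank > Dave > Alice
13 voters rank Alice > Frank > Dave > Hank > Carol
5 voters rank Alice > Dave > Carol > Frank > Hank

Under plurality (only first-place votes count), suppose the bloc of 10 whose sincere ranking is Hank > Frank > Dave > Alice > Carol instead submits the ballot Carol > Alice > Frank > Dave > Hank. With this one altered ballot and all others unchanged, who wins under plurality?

Alice

First-place totals with the altered ballot: Dave 0, Carol 13, Frank 0, Alice 18, Hank 0.
The winner is unchanged: still Alice.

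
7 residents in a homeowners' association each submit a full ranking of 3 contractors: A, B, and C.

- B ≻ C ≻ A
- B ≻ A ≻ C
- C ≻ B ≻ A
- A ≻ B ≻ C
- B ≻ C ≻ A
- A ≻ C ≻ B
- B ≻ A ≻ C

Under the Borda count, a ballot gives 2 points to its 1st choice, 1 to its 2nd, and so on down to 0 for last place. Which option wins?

B

Borda scores:
  A: 0 + 1 + 0 + 2 + 0 + 2 + 1 = 6
  B: 2 + 2 + 1 + 1 + 2 + 0 + 2 = 10
  C: 1 + 0 + 2 + 0 + 1 + 1 + 0 = 5
B has the highest total.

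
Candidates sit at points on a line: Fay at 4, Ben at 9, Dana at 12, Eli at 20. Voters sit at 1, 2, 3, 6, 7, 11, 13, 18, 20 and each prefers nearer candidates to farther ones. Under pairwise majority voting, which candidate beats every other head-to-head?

With single-peaked preferences on a line, the Condorcet winner is the candidate closest to the median voter.
The median voter (position 7) is closest to Ben at 9.
Check: Ben vs Dana — voters closer to Ben: 5 of 9.

Ben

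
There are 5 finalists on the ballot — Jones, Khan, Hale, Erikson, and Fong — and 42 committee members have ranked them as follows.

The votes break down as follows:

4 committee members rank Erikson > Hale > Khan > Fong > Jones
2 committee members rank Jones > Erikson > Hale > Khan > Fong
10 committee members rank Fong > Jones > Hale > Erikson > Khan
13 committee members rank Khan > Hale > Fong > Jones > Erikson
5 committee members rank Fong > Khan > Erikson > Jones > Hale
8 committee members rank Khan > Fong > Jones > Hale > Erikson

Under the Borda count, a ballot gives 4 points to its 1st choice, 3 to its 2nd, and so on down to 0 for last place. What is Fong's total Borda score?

114

Borda scores:
  Jones: 4·0 + 2·4 + 10·3 + 13·1 + 5·1 + 8·2 = 72
  Khan: 4·2 + 2·1 + 10·0 + 13·4 + 5·3 + 8·4 = 109
  Hale: 4·3 + 2·2 + 10·2 + 13·3 + 5·0 + 8·1 = 83
  Erikson: 4·4 + 2·3 + 10·1 + 13·0 + 5·2 + 8·0 = 42
  Fong: 4·1 + 2·0 + 10·4 + 13·2 + 5·4 + 8·3 = 114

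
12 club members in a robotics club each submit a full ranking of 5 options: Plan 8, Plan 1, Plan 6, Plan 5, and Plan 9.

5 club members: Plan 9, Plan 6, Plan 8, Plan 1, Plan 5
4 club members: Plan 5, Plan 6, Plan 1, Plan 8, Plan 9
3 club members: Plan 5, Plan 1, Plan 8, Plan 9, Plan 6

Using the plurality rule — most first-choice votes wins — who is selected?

First-place vote totals:
  Plan 8: 0
  Plan 1: 0
  Plan 6: 0
  Plan 5: 7
  Plan 9: 5
Plan 5 has the most first-place votes.

Plan 5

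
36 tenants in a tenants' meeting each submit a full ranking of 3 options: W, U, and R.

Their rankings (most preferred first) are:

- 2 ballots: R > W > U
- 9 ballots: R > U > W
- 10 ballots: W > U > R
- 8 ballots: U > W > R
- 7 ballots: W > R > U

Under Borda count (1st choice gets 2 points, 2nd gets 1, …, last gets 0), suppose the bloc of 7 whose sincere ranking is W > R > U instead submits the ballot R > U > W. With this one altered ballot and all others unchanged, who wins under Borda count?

Borda totals with the altered ballot: W 30, U 42, R 36.
The switch changes the winner from W to U.

U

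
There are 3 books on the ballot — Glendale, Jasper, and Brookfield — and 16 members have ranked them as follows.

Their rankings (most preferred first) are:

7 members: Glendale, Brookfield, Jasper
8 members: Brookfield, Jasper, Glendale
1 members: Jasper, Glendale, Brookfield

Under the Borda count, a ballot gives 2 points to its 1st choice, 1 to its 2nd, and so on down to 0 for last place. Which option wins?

Borda scores:
  Glendale: 7·2 + 8·0 + 1 = 15
  Jasper: 7·0 + 8·1 + 2 = 10
  Brookfield: 7·1 + 8·2 + 0 = 23
Brookfield has the highest total.

Brookfield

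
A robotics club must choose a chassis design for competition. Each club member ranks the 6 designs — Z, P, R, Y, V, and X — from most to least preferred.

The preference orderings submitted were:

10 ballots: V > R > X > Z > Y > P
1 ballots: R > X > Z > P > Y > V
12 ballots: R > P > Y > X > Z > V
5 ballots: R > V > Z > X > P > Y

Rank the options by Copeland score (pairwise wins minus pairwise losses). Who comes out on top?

Pairwise results:
  Z vs P: Z wins 16–12.
  Z vs R: R wins 28–0.
  Z vs Y: Z wins 16–12.
  Z vs V: V wins 15–13.
  Z vs X: X wins 23–5.
  P vs R: R wins 28–0.
  P vs Y: P wins 18–10.
  P vs V: V wins 15–13.
  P vs X: X wins 16–12.
  R vs Y: R wins 28–0.
  R vs V: R wins 18–10.
  R vs X: R wins 28–0.
  Y vs V: V wins 15–13.
  Y vs X: X wins 16–12.
  V vs X: V wins 15–13.
Copeland scores (wins − losses):
  Z: 2 − 3 = -1
  P: 1 − 4 = -3
  R: 5 − 0 = 5
  Y: 0 − 5 = -5
  V: 4 − 1 = 3
  X: 3 − 2 = 1
R has the best Copeland score.

R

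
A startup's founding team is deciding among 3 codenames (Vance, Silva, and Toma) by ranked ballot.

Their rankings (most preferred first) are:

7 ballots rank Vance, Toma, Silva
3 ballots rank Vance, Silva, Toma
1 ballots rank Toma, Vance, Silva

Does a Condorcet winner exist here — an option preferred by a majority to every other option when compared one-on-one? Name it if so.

Vance

Head-to-head results (11 voters total):
Vance vs Silva: Vance wins 11–0.
Vance vs Toma: Vance wins 10–1.
Silva vs Toma: Toma wins 8–3.
Vance beats each rival — Silva (11–0), Toma (10–1) — so Vance is the Condorcet winner.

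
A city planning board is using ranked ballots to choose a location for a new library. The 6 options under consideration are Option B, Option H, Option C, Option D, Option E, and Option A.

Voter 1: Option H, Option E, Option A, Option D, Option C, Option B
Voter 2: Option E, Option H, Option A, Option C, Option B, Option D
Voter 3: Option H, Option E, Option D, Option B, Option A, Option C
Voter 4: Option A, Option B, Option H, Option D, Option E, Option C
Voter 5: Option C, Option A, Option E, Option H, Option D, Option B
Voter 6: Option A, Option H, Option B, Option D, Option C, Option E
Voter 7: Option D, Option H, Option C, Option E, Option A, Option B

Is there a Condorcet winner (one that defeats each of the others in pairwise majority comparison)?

Yes

Head-to-head results (7 voters total):
Option B vs Option H: Option H wins 6–1.
Option B vs Option C: Option C wins 4–3.
Option B vs Option D: Option D wins 4–3.
Option B vs Option E: Option E wins 5–2.
Option B vs Option A: Option A wins 6–1.
Option H vs Option C: Option H wins 6–1.
Option H vs Option D: Option H wins 6–1.
Option H vs Option E: Option H wins 5–2.
Option H vs Option A: Option H wins 4–3.
Option C vs Option D: Option D wins 5–2.
Option C vs Option E: Option E wins 4–3.
Option C vs Option A: Option A wins 5–2.
Option D vs Option E: Option E wins 4–3.
Option D vs Option A: Option A wins 5–2.
Option E vs Option A: Option E wins 4–3.
Option H beats each rival — Option B (6–1), Option C (6–1), Option D (6–1), Option E (5–2), Option A (4–3) — so Option H is the Condorcet winner.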